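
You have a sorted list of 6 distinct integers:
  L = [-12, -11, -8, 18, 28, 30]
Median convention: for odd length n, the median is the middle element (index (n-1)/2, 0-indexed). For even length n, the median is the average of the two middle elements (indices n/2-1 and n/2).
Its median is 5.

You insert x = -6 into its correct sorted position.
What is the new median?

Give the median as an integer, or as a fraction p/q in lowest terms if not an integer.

Old list (sorted, length 6): [-12, -11, -8, 18, 28, 30]
Old median = 5
Insert x = -6
Old length even (6). Middle pair: indices 2,3 = -8,18.
New length odd (7). New median = single middle element.
x = -6: 3 elements are < x, 3 elements are > x.
New sorted list: [-12, -11, -8, -6, 18, 28, 30]
New median = -6

Answer: -6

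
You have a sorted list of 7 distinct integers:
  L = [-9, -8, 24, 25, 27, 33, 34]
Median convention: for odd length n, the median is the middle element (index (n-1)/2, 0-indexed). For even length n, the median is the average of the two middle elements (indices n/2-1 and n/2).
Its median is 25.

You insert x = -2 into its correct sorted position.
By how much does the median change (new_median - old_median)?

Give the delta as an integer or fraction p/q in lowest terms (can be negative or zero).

Old median = 25
After inserting x = -2: new sorted = [-9, -8, -2, 24, 25, 27, 33, 34]
New median = 49/2
Delta = 49/2 - 25 = -1/2

Answer: -1/2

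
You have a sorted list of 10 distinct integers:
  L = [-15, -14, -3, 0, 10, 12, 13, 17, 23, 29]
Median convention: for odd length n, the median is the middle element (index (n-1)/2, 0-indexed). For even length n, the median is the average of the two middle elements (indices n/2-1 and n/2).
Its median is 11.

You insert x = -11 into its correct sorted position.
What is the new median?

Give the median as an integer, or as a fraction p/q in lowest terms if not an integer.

Answer: 10

Derivation:
Old list (sorted, length 10): [-15, -14, -3, 0, 10, 12, 13, 17, 23, 29]
Old median = 11
Insert x = -11
Old length even (10). Middle pair: indices 4,5 = 10,12.
New length odd (11). New median = single middle element.
x = -11: 2 elements are < x, 8 elements are > x.
New sorted list: [-15, -14, -11, -3, 0, 10, 12, 13, 17, 23, 29]
New median = 10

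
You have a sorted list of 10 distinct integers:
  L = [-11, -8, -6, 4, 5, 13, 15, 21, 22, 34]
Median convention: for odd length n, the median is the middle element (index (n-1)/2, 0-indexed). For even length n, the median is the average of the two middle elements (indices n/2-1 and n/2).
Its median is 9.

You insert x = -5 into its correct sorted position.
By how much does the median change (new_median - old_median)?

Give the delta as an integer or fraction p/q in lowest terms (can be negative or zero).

Answer: -4

Derivation:
Old median = 9
After inserting x = -5: new sorted = [-11, -8, -6, -5, 4, 5, 13, 15, 21, 22, 34]
New median = 5
Delta = 5 - 9 = -4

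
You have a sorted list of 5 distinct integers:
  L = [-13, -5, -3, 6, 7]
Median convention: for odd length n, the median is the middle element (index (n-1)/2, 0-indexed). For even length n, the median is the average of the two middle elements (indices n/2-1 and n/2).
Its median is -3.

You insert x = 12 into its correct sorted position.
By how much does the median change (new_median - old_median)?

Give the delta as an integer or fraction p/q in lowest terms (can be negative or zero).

Answer: 9/2

Derivation:
Old median = -3
After inserting x = 12: new sorted = [-13, -5, -3, 6, 7, 12]
New median = 3/2
Delta = 3/2 - -3 = 9/2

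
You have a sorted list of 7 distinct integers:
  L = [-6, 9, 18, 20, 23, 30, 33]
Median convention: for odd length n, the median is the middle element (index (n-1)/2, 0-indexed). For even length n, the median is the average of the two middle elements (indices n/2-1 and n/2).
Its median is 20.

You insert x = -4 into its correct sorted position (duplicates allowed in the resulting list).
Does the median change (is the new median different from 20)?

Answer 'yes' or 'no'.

Old median = 20
Insert x = -4
New median = 19
Changed? yes

Answer: yes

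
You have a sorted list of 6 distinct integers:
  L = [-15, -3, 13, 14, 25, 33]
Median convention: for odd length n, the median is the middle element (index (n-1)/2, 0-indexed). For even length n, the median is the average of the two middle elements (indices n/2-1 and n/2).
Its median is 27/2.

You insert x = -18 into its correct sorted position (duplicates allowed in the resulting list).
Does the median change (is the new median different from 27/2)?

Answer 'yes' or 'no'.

Old median = 27/2
Insert x = -18
New median = 13
Changed? yes

Answer: yes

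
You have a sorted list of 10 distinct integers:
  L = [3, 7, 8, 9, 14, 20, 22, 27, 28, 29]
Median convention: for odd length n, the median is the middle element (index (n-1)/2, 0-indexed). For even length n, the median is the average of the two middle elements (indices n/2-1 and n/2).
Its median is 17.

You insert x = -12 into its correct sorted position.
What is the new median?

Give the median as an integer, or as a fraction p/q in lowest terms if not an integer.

Answer: 14

Derivation:
Old list (sorted, length 10): [3, 7, 8, 9, 14, 20, 22, 27, 28, 29]
Old median = 17
Insert x = -12
Old length even (10). Middle pair: indices 4,5 = 14,20.
New length odd (11). New median = single middle element.
x = -12: 0 elements are < x, 10 elements are > x.
New sorted list: [-12, 3, 7, 8, 9, 14, 20, 22, 27, 28, 29]
New median = 14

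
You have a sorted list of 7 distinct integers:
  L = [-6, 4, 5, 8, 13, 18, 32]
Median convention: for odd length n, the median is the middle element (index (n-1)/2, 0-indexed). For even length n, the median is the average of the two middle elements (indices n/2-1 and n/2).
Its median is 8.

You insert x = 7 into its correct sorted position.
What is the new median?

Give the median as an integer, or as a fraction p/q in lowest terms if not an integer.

Old list (sorted, length 7): [-6, 4, 5, 8, 13, 18, 32]
Old median = 8
Insert x = 7
Old length odd (7). Middle was index 3 = 8.
New length even (8). New median = avg of two middle elements.
x = 7: 3 elements are < x, 4 elements are > x.
New sorted list: [-6, 4, 5, 7, 8, 13, 18, 32]
New median = 15/2

Answer: 15/2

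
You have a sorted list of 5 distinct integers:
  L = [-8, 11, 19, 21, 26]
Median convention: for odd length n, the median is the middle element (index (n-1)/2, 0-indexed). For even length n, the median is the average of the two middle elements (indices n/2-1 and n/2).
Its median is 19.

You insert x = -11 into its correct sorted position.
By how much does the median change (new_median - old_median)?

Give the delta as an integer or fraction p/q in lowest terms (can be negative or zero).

Old median = 19
After inserting x = -11: new sorted = [-11, -8, 11, 19, 21, 26]
New median = 15
Delta = 15 - 19 = -4

Answer: -4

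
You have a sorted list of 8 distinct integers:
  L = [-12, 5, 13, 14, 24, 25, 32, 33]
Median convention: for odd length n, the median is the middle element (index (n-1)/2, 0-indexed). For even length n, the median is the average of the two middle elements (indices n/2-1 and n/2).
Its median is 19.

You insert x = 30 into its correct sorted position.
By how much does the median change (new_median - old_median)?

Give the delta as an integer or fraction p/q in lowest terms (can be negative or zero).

Answer: 5

Derivation:
Old median = 19
After inserting x = 30: new sorted = [-12, 5, 13, 14, 24, 25, 30, 32, 33]
New median = 24
Delta = 24 - 19 = 5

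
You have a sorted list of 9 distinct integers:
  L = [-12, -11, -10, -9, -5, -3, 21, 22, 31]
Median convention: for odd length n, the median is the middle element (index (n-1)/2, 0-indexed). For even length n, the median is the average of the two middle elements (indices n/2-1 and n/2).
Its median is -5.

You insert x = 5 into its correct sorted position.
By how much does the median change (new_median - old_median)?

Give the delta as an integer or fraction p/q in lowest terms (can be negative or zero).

Answer: 1

Derivation:
Old median = -5
After inserting x = 5: new sorted = [-12, -11, -10, -9, -5, -3, 5, 21, 22, 31]
New median = -4
Delta = -4 - -5 = 1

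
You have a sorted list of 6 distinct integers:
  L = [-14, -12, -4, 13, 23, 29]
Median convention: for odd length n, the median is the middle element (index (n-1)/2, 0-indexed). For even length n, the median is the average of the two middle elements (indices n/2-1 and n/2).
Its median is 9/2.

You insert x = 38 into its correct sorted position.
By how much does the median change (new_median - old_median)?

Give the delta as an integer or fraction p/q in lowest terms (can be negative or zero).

Answer: 17/2

Derivation:
Old median = 9/2
After inserting x = 38: new sorted = [-14, -12, -4, 13, 23, 29, 38]
New median = 13
Delta = 13 - 9/2 = 17/2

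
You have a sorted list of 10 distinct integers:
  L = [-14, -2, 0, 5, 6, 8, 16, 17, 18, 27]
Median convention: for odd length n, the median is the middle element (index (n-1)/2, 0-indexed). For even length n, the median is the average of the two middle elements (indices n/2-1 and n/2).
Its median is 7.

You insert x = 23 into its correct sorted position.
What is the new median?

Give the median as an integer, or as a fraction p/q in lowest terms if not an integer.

Answer: 8

Derivation:
Old list (sorted, length 10): [-14, -2, 0, 5, 6, 8, 16, 17, 18, 27]
Old median = 7
Insert x = 23
Old length even (10). Middle pair: indices 4,5 = 6,8.
New length odd (11). New median = single middle element.
x = 23: 9 elements are < x, 1 elements are > x.
New sorted list: [-14, -2, 0, 5, 6, 8, 16, 17, 18, 23, 27]
New median = 8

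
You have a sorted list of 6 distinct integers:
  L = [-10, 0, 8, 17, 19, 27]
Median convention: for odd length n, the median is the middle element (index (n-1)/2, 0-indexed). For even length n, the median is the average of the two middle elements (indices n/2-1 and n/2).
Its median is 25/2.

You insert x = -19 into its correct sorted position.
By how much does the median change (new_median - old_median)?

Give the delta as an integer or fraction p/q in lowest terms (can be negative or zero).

Old median = 25/2
After inserting x = -19: new sorted = [-19, -10, 0, 8, 17, 19, 27]
New median = 8
Delta = 8 - 25/2 = -9/2

Answer: -9/2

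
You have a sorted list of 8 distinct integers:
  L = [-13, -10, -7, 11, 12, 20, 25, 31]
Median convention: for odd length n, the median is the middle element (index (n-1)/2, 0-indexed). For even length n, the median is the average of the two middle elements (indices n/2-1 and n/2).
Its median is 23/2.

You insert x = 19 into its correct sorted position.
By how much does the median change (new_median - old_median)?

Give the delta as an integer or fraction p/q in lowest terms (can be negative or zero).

Old median = 23/2
After inserting x = 19: new sorted = [-13, -10, -7, 11, 12, 19, 20, 25, 31]
New median = 12
Delta = 12 - 23/2 = 1/2

Answer: 1/2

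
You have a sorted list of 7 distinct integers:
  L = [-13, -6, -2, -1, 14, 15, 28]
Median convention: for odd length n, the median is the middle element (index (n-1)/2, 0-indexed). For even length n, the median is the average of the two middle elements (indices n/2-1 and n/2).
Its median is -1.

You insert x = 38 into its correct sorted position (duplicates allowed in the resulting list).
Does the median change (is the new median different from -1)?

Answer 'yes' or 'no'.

Answer: yes

Derivation:
Old median = -1
Insert x = 38
New median = 13/2
Changed? yes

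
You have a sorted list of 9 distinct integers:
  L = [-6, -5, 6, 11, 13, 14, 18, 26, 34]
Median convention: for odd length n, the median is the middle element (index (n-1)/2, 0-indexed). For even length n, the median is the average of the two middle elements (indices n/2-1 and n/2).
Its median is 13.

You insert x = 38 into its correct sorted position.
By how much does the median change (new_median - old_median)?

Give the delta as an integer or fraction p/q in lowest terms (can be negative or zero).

Old median = 13
After inserting x = 38: new sorted = [-6, -5, 6, 11, 13, 14, 18, 26, 34, 38]
New median = 27/2
Delta = 27/2 - 13 = 1/2

Answer: 1/2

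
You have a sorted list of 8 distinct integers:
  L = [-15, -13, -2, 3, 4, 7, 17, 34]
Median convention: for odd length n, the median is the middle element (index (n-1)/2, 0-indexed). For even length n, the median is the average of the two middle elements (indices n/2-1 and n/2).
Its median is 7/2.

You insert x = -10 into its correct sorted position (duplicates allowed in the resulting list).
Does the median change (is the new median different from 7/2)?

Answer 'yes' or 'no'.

Answer: yes

Derivation:
Old median = 7/2
Insert x = -10
New median = 3
Changed? yes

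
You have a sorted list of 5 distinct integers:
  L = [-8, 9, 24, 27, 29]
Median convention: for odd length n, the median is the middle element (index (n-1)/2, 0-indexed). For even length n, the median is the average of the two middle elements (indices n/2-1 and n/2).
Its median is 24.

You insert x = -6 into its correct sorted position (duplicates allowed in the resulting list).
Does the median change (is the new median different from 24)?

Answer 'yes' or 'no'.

Old median = 24
Insert x = -6
New median = 33/2
Changed? yes

Answer: yes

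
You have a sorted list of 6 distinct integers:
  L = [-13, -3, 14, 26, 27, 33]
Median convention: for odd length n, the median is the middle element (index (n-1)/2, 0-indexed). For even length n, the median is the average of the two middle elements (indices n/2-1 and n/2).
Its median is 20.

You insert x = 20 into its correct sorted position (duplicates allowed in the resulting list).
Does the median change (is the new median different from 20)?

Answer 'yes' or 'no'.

Old median = 20
Insert x = 20
New median = 20
Changed? no

Answer: no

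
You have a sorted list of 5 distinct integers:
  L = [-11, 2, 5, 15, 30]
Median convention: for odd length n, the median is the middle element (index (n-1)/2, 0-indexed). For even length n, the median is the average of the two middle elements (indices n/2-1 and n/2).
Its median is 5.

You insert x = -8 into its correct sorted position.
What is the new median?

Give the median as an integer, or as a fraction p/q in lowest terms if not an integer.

Old list (sorted, length 5): [-11, 2, 5, 15, 30]
Old median = 5
Insert x = -8
Old length odd (5). Middle was index 2 = 5.
New length even (6). New median = avg of two middle elements.
x = -8: 1 elements are < x, 4 elements are > x.
New sorted list: [-11, -8, 2, 5, 15, 30]
New median = 7/2

Answer: 7/2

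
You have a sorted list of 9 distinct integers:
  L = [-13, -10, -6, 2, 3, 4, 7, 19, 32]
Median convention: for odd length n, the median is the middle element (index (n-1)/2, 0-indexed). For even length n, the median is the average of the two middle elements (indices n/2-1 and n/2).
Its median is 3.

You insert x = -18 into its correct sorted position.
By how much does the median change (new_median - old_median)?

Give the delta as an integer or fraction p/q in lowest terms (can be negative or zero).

Answer: -1/2

Derivation:
Old median = 3
After inserting x = -18: new sorted = [-18, -13, -10, -6, 2, 3, 4, 7, 19, 32]
New median = 5/2
Delta = 5/2 - 3 = -1/2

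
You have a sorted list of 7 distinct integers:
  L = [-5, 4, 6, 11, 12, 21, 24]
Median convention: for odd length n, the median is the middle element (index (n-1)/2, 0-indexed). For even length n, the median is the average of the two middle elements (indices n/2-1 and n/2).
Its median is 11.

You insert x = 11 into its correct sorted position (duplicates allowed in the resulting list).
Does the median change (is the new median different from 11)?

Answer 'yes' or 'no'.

Answer: no

Derivation:
Old median = 11
Insert x = 11
New median = 11
Changed? no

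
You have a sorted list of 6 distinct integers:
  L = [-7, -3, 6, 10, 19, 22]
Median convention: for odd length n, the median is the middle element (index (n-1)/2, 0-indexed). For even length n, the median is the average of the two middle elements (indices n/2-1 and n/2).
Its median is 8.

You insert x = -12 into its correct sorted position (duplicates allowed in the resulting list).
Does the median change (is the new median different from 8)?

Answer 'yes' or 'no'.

Answer: yes

Derivation:
Old median = 8
Insert x = -12
New median = 6
Changed? yes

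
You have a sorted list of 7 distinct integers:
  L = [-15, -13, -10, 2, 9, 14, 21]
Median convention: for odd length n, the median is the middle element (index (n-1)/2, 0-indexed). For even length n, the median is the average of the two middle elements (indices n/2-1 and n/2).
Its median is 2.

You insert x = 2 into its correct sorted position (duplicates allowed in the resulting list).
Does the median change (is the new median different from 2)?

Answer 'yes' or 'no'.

Answer: no

Derivation:
Old median = 2
Insert x = 2
New median = 2
Changed? no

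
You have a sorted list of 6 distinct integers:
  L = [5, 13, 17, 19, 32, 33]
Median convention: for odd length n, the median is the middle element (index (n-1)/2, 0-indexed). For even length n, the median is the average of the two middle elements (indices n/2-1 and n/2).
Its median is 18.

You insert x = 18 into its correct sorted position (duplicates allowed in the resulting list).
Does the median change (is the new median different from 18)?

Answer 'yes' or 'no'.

Old median = 18
Insert x = 18
New median = 18
Changed? no

Answer: no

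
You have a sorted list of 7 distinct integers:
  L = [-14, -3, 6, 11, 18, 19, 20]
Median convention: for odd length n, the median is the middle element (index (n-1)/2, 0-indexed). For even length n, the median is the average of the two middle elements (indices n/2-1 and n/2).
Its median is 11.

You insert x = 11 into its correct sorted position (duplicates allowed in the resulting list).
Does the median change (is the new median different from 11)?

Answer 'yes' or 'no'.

Old median = 11
Insert x = 11
New median = 11
Changed? no

Answer: no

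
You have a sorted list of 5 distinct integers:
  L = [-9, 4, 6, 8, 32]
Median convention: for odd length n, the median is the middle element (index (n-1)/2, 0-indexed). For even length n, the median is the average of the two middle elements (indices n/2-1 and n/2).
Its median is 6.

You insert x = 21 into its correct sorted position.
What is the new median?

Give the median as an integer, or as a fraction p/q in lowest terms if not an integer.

Answer: 7

Derivation:
Old list (sorted, length 5): [-9, 4, 6, 8, 32]
Old median = 6
Insert x = 21
Old length odd (5). Middle was index 2 = 6.
New length even (6). New median = avg of two middle elements.
x = 21: 4 elements are < x, 1 elements are > x.
New sorted list: [-9, 4, 6, 8, 21, 32]
New median = 7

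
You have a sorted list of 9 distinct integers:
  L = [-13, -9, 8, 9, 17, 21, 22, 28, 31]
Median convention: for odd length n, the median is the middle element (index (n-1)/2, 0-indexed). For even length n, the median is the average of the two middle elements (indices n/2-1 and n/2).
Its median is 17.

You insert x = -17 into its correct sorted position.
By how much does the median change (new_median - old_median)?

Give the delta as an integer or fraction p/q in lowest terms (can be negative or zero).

Answer: -4

Derivation:
Old median = 17
After inserting x = -17: new sorted = [-17, -13, -9, 8, 9, 17, 21, 22, 28, 31]
New median = 13
Delta = 13 - 17 = -4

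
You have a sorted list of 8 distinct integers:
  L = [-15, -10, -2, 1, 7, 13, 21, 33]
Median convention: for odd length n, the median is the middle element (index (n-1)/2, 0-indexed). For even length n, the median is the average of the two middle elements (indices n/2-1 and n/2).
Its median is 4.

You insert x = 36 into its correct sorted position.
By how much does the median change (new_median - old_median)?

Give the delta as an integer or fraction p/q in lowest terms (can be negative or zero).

Answer: 3

Derivation:
Old median = 4
After inserting x = 36: new sorted = [-15, -10, -2, 1, 7, 13, 21, 33, 36]
New median = 7
Delta = 7 - 4 = 3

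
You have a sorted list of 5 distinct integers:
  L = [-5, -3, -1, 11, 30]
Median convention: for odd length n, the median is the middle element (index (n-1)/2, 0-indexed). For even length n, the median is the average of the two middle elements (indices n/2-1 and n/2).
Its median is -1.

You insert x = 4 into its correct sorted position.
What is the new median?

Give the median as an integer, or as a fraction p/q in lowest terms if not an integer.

Answer: 3/2

Derivation:
Old list (sorted, length 5): [-5, -3, -1, 11, 30]
Old median = -1
Insert x = 4
Old length odd (5). Middle was index 2 = -1.
New length even (6). New median = avg of two middle elements.
x = 4: 3 elements are < x, 2 elements are > x.
New sorted list: [-5, -3, -1, 4, 11, 30]
New median = 3/2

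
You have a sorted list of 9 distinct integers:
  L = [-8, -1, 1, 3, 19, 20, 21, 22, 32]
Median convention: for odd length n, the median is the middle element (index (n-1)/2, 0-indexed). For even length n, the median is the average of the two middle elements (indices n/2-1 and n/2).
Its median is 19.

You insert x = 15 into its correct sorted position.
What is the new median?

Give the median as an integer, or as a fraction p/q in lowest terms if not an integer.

Old list (sorted, length 9): [-8, -1, 1, 3, 19, 20, 21, 22, 32]
Old median = 19
Insert x = 15
Old length odd (9). Middle was index 4 = 19.
New length even (10). New median = avg of two middle elements.
x = 15: 4 elements are < x, 5 elements are > x.
New sorted list: [-8, -1, 1, 3, 15, 19, 20, 21, 22, 32]
New median = 17

Answer: 17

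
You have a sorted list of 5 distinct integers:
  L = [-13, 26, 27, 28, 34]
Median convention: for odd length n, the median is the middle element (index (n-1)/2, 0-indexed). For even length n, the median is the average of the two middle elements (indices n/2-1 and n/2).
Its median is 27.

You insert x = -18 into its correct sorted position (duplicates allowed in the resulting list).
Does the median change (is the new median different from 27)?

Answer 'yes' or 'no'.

Answer: yes

Derivation:
Old median = 27
Insert x = -18
New median = 53/2
Changed? yes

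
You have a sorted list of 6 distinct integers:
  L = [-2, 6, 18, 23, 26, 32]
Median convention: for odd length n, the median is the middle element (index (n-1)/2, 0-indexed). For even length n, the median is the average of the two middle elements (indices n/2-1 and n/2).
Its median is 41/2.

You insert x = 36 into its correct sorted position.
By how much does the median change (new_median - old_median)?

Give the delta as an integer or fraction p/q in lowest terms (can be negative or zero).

Old median = 41/2
After inserting x = 36: new sorted = [-2, 6, 18, 23, 26, 32, 36]
New median = 23
Delta = 23 - 41/2 = 5/2

Answer: 5/2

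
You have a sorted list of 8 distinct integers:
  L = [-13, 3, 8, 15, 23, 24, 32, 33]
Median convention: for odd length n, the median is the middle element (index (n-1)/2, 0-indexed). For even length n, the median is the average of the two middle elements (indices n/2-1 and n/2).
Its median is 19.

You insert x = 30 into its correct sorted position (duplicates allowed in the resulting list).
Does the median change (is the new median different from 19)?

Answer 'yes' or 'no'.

Answer: yes

Derivation:
Old median = 19
Insert x = 30
New median = 23
Changed? yes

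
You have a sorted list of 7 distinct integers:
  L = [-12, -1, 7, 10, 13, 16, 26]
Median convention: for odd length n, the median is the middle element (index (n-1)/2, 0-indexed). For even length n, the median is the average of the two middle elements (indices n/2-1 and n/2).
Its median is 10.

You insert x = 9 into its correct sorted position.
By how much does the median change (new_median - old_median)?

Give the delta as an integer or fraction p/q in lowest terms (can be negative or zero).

Old median = 10
After inserting x = 9: new sorted = [-12, -1, 7, 9, 10, 13, 16, 26]
New median = 19/2
Delta = 19/2 - 10 = -1/2

Answer: -1/2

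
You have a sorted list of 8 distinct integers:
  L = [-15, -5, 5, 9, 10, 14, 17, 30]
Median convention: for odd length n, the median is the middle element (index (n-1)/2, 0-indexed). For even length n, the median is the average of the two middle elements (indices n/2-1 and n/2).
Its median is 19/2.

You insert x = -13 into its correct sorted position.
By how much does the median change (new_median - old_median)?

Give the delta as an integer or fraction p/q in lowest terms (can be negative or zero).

Answer: -1/2

Derivation:
Old median = 19/2
After inserting x = -13: new sorted = [-15, -13, -5, 5, 9, 10, 14, 17, 30]
New median = 9
Delta = 9 - 19/2 = -1/2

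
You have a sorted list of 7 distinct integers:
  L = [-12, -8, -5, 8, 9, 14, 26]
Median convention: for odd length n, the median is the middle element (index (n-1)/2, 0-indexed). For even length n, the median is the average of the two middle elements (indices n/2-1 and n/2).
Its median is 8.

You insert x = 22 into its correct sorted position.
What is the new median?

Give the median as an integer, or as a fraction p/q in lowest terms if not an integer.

Old list (sorted, length 7): [-12, -8, -5, 8, 9, 14, 26]
Old median = 8
Insert x = 22
Old length odd (7). Middle was index 3 = 8.
New length even (8). New median = avg of two middle elements.
x = 22: 6 elements are < x, 1 elements are > x.
New sorted list: [-12, -8, -5, 8, 9, 14, 22, 26]
New median = 17/2

Answer: 17/2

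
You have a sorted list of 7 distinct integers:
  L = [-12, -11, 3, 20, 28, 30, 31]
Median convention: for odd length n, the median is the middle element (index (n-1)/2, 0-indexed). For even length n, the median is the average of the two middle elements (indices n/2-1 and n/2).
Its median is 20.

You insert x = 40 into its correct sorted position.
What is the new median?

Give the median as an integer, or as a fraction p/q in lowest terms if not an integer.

Old list (sorted, length 7): [-12, -11, 3, 20, 28, 30, 31]
Old median = 20
Insert x = 40
Old length odd (7). Middle was index 3 = 20.
New length even (8). New median = avg of two middle elements.
x = 40: 7 elements are < x, 0 elements are > x.
New sorted list: [-12, -11, 3, 20, 28, 30, 31, 40]
New median = 24

Answer: 24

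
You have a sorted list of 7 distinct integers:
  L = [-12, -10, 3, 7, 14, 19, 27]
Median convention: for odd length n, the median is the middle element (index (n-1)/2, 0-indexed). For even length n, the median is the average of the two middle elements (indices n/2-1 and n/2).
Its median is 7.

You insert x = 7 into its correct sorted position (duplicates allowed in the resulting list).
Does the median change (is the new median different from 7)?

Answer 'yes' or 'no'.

Old median = 7
Insert x = 7
New median = 7
Changed? no

Answer: no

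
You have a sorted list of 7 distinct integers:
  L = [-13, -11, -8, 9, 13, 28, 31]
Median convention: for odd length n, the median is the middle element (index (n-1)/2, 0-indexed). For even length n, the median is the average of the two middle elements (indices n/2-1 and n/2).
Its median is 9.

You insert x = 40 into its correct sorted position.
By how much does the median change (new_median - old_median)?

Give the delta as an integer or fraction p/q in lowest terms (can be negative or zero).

Old median = 9
After inserting x = 40: new sorted = [-13, -11, -8, 9, 13, 28, 31, 40]
New median = 11
Delta = 11 - 9 = 2

Answer: 2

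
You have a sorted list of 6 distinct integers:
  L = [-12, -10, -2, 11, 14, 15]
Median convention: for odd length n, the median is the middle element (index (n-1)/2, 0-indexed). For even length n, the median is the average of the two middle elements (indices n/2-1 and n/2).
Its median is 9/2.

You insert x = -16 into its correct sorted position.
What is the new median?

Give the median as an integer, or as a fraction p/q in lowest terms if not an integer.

Answer: -2

Derivation:
Old list (sorted, length 6): [-12, -10, -2, 11, 14, 15]
Old median = 9/2
Insert x = -16
Old length even (6). Middle pair: indices 2,3 = -2,11.
New length odd (7). New median = single middle element.
x = -16: 0 elements are < x, 6 elements are > x.
New sorted list: [-16, -12, -10, -2, 11, 14, 15]
New median = -2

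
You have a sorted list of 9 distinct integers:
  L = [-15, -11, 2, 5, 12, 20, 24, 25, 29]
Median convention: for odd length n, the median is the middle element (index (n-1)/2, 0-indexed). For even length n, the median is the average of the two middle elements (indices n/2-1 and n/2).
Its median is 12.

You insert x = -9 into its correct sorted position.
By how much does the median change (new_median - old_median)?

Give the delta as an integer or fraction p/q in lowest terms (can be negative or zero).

Answer: -7/2

Derivation:
Old median = 12
After inserting x = -9: new sorted = [-15, -11, -9, 2, 5, 12, 20, 24, 25, 29]
New median = 17/2
Delta = 17/2 - 12 = -7/2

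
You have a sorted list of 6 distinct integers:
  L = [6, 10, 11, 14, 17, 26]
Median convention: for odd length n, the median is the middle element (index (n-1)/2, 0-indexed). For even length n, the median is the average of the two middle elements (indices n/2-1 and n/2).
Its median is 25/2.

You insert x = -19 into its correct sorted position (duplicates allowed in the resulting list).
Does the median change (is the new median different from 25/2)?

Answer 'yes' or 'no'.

Answer: yes

Derivation:
Old median = 25/2
Insert x = -19
New median = 11
Changed? yes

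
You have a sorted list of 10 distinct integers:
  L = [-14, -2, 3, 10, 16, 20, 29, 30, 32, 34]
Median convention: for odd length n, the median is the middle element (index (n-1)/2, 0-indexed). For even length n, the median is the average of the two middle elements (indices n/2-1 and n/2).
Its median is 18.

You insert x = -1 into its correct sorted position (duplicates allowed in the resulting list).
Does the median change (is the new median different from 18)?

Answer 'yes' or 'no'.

Answer: yes

Derivation:
Old median = 18
Insert x = -1
New median = 16
Changed? yes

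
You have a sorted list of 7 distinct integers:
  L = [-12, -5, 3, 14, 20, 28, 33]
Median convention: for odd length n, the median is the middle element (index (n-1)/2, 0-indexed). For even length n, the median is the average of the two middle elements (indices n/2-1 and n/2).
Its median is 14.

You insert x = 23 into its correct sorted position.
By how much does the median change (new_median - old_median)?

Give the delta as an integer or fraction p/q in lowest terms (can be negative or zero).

Answer: 3

Derivation:
Old median = 14
After inserting x = 23: new sorted = [-12, -5, 3, 14, 20, 23, 28, 33]
New median = 17
Delta = 17 - 14 = 3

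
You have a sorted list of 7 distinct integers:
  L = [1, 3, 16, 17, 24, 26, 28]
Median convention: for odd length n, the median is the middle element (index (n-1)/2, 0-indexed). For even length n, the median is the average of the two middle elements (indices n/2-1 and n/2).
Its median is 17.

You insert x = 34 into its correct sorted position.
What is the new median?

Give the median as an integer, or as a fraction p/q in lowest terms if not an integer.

Answer: 41/2

Derivation:
Old list (sorted, length 7): [1, 3, 16, 17, 24, 26, 28]
Old median = 17
Insert x = 34
Old length odd (7). Middle was index 3 = 17.
New length even (8). New median = avg of two middle elements.
x = 34: 7 elements are < x, 0 elements are > x.
New sorted list: [1, 3, 16, 17, 24, 26, 28, 34]
New median = 41/2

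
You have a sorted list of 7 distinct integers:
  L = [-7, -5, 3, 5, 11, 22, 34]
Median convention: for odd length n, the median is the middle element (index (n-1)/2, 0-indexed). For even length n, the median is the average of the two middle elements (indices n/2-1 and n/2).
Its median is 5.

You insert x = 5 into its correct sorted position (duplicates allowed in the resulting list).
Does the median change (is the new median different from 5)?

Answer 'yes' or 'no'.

Answer: no

Derivation:
Old median = 5
Insert x = 5
New median = 5
Changed? no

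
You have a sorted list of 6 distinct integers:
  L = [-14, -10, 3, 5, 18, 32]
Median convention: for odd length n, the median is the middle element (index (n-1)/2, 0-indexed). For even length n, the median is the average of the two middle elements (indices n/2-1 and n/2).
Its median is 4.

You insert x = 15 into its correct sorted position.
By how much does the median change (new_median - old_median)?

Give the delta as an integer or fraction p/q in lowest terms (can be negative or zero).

Answer: 1

Derivation:
Old median = 4
After inserting x = 15: new sorted = [-14, -10, 3, 5, 15, 18, 32]
New median = 5
Delta = 5 - 4 = 1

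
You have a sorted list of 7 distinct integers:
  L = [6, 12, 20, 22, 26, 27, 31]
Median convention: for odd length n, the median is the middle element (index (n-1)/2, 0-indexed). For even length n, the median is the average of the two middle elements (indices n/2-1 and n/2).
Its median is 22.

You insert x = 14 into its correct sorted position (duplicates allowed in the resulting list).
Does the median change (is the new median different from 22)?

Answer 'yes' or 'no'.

Old median = 22
Insert x = 14
New median = 21
Changed? yes

Answer: yes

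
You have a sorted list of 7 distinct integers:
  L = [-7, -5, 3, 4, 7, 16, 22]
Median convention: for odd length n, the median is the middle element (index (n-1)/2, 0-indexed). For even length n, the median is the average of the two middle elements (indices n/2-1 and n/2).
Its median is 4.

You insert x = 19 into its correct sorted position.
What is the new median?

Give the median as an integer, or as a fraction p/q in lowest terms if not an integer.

Answer: 11/2

Derivation:
Old list (sorted, length 7): [-7, -5, 3, 4, 7, 16, 22]
Old median = 4
Insert x = 19
Old length odd (7). Middle was index 3 = 4.
New length even (8). New median = avg of two middle elements.
x = 19: 6 elements are < x, 1 elements are > x.
New sorted list: [-7, -5, 3, 4, 7, 16, 19, 22]
New median = 11/2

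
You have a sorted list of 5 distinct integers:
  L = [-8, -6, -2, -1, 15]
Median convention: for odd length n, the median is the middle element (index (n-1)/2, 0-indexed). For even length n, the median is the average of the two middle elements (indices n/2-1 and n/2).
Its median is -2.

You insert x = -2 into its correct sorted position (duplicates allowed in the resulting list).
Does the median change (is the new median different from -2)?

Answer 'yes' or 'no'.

Answer: no

Derivation:
Old median = -2
Insert x = -2
New median = -2
Changed? no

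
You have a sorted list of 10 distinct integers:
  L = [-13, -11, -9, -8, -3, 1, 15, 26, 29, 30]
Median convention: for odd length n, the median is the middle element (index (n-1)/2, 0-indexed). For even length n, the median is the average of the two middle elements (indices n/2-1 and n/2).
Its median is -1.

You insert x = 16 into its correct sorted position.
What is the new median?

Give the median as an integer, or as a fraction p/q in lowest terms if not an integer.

Answer: 1

Derivation:
Old list (sorted, length 10): [-13, -11, -9, -8, -3, 1, 15, 26, 29, 30]
Old median = -1
Insert x = 16
Old length even (10). Middle pair: indices 4,5 = -3,1.
New length odd (11). New median = single middle element.
x = 16: 7 elements are < x, 3 elements are > x.
New sorted list: [-13, -11, -9, -8, -3, 1, 15, 16, 26, 29, 30]
New median = 1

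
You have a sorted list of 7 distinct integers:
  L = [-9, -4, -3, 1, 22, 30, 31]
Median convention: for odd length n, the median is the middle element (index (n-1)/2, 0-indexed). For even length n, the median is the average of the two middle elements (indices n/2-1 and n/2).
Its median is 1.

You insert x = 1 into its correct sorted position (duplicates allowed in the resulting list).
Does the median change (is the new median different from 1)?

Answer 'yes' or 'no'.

Old median = 1
Insert x = 1
New median = 1
Changed? no

Answer: no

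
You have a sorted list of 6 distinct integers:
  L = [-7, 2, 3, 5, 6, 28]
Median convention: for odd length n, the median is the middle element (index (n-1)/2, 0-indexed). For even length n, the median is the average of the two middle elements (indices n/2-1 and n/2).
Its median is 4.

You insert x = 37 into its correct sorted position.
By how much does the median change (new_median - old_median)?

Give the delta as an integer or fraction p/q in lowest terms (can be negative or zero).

Answer: 1

Derivation:
Old median = 4
After inserting x = 37: new sorted = [-7, 2, 3, 5, 6, 28, 37]
New median = 5
Delta = 5 - 4 = 1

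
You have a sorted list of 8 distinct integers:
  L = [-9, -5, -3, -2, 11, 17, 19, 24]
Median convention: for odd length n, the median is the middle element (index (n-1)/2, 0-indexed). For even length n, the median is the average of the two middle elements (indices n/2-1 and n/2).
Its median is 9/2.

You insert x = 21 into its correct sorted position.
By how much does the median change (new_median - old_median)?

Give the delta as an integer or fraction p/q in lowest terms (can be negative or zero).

Answer: 13/2

Derivation:
Old median = 9/2
After inserting x = 21: new sorted = [-9, -5, -3, -2, 11, 17, 19, 21, 24]
New median = 11
Delta = 11 - 9/2 = 13/2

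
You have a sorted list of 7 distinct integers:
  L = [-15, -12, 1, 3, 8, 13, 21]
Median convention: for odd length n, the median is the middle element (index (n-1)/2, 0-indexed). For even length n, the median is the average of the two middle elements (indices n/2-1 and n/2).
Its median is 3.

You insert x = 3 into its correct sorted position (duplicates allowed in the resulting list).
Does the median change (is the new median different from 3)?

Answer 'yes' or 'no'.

Answer: no

Derivation:
Old median = 3
Insert x = 3
New median = 3
Changed? no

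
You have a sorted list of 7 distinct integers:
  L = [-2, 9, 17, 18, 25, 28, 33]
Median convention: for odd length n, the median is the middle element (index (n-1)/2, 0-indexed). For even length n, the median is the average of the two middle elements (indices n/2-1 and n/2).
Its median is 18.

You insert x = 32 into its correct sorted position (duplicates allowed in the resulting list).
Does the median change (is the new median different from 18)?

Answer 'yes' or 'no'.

Answer: yes

Derivation:
Old median = 18
Insert x = 32
New median = 43/2
Changed? yes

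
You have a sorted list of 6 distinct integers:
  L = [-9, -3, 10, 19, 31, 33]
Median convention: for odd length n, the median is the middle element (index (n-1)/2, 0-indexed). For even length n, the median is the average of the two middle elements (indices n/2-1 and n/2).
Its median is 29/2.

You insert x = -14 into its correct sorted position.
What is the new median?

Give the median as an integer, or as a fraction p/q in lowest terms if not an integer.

Answer: 10

Derivation:
Old list (sorted, length 6): [-9, -3, 10, 19, 31, 33]
Old median = 29/2
Insert x = -14
Old length even (6). Middle pair: indices 2,3 = 10,19.
New length odd (7). New median = single middle element.
x = -14: 0 elements are < x, 6 elements are > x.
New sorted list: [-14, -9, -3, 10, 19, 31, 33]
New median = 10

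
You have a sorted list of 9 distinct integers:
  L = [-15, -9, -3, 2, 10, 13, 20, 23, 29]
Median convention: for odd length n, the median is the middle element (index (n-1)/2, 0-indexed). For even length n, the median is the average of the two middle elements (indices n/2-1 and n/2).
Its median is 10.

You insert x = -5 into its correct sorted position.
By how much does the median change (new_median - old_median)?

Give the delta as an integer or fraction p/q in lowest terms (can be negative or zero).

Answer: -4

Derivation:
Old median = 10
After inserting x = -5: new sorted = [-15, -9, -5, -3, 2, 10, 13, 20, 23, 29]
New median = 6
Delta = 6 - 10 = -4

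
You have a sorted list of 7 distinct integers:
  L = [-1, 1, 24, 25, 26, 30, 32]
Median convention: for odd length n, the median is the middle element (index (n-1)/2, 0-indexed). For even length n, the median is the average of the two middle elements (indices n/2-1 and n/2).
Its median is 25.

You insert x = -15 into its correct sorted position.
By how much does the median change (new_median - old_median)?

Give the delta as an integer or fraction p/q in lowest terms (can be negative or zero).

Answer: -1/2

Derivation:
Old median = 25
After inserting x = -15: new sorted = [-15, -1, 1, 24, 25, 26, 30, 32]
New median = 49/2
Delta = 49/2 - 25 = -1/2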